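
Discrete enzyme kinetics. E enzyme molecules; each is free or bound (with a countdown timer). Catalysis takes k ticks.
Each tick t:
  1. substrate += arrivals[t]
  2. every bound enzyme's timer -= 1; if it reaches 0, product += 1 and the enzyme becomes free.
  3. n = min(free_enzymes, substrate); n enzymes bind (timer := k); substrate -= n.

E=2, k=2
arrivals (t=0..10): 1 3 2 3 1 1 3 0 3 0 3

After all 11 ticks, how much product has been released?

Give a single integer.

Answer: 9

Derivation:
t=0: arr=1 -> substrate=0 bound=1 product=0
t=1: arr=3 -> substrate=2 bound=2 product=0
t=2: arr=2 -> substrate=3 bound=2 product=1
t=3: arr=3 -> substrate=5 bound=2 product=2
t=4: arr=1 -> substrate=5 bound=2 product=3
t=5: arr=1 -> substrate=5 bound=2 product=4
t=6: arr=3 -> substrate=7 bound=2 product=5
t=7: arr=0 -> substrate=6 bound=2 product=6
t=8: arr=3 -> substrate=8 bound=2 product=7
t=9: arr=0 -> substrate=7 bound=2 product=8
t=10: arr=3 -> substrate=9 bound=2 product=9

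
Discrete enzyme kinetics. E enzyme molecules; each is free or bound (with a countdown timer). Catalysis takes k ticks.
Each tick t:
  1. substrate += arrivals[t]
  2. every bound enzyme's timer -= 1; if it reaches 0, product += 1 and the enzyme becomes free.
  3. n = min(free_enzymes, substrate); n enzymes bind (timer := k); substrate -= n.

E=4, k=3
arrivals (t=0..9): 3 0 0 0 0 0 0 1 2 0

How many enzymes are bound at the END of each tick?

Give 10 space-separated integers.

t=0: arr=3 -> substrate=0 bound=3 product=0
t=1: arr=0 -> substrate=0 bound=3 product=0
t=2: arr=0 -> substrate=0 bound=3 product=0
t=3: arr=0 -> substrate=0 bound=0 product=3
t=4: arr=0 -> substrate=0 bound=0 product=3
t=5: arr=0 -> substrate=0 bound=0 product=3
t=6: arr=0 -> substrate=0 bound=0 product=3
t=7: arr=1 -> substrate=0 bound=1 product=3
t=8: arr=2 -> substrate=0 bound=3 product=3
t=9: arr=0 -> substrate=0 bound=3 product=3

Answer: 3 3 3 0 0 0 0 1 3 3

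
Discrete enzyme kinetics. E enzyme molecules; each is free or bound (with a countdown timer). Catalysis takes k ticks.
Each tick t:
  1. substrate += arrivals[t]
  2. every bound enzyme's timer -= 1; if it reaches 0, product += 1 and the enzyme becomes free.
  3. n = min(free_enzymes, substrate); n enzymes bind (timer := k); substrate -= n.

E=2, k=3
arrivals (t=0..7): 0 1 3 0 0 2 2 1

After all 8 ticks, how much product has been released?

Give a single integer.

Answer: 3

Derivation:
t=0: arr=0 -> substrate=0 bound=0 product=0
t=1: arr=1 -> substrate=0 bound=1 product=0
t=2: arr=3 -> substrate=2 bound=2 product=0
t=3: arr=0 -> substrate=2 bound=2 product=0
t=4: arr=0 -> substrate=1 bound=2 product=1
t=5: arr=2 -> substrate=2 bound=2 product=2
t=6: arr=2 -> substrate=4 bound=2 product=2
t=7: arr=1 -> substrate=4 bound=2 product=3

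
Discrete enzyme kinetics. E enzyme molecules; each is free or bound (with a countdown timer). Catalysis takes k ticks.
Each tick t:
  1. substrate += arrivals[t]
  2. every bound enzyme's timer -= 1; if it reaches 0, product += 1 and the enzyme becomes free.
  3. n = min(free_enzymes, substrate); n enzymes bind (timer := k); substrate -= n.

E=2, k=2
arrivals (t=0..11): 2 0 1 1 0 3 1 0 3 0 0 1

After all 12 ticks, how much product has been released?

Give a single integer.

Answer: 10

Derivation:
t=0: arr=2 -> substrate=0 bound=2 product=0
t=1: arr=0 -> substrate=0 bound=2 product=0
t=2: arr=1 -> substrate=0 bound=1 product=2
t=3: arr=1 -> substrate=0 bound=2 product=2
t=4: arr=0 -> substrate=0 bound=1 product=3
t=5: arr=3 -> substrate=1 bound=2 product=4
t=6: arr=1 -> substrate=2 bound=2 product=4
t=7: arr=0 -> substrate=0 bound=2 product=6
t=8: arr=3 -> substrate=3 bound=2 product=6
t=9: arr=0 -> substrate=1 bound=2 product=8
t=10: arr=0 -> substrate=1 bound=2 product=8
t=11: arr=1 -> substrate=0 bound=2 product=10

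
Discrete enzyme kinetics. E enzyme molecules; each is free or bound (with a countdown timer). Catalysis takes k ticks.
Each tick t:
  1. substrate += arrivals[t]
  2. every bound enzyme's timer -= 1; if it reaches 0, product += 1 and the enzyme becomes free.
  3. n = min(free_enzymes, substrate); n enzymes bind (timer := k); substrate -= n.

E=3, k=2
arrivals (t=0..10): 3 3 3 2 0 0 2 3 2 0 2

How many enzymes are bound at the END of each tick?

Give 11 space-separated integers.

Answer: 3 3 3 3 3 3 3 3 3 3 3

Derivation:
t=0: arr=3 -> substrate=0 bound=3 product=0
t=1: arr=3 -> substrate=3 bound=3 product=0
t=2: arr=3 -> substrate=3 bound=3 product=3
t=3: arr=2 -> substrate=5 bound=3 product=3
t=4: arr=0 -> substrate=2 bound=3 product=6
t=5: arr=0 -> substrate=2 bound=3 product=6
t=6: arr=2 -> substrate=1 bound=3 product=9
t=7: arr=3 -> substrate=4 bound=3 product=9
t=8: arr=2 -> substrate=3 bound=3 product=12
t=9: arr=0 -> substrate=3 bound=3 product=12
t=10: arr=2 -> substrate=2 bound=3 product=15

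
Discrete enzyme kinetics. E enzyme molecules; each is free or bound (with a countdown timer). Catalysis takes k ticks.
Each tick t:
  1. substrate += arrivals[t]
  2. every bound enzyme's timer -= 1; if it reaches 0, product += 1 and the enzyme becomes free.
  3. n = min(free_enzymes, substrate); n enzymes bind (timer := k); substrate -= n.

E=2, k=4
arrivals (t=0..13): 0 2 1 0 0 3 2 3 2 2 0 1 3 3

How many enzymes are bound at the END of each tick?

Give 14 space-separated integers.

Answer: 0 2 2 2 2 2 2 2 2 2 2 2 2 2

Derivation:
t=0: arr=0 -> substrate=0 bound=0 product=0
t=1: arr=2 -> substrate=0 bound=2 product=0
t=2: arr=1 -> substrate=1 bound=2 product=0
t=3: arr=0 -> substrate=1 bound=2 product=0
t=4: arr=0 -> substrate=1 bound=2 product=0
t=5: arr=3 -> substrate=2 bound=2 product=2
t=6: arr=2 -> substrate=4 bound=2 product=2
t=7: arr=3 -> substrate=7 bound=2 product=2
t=8: arr=2 -> substrate=9 bound=2 product=2
t=9: arr=2 -> substrate=9 bound=2 product=4
t=10: arr=0 -> substrate=9 bound=2 product=4
t=11: arr=1 -> substrate=10 bound=2 product=4
t=12: arr=3 -> substrate=13 bound=2 product=4
t=13: arr=3 -> substrate=14 bound=2 product=6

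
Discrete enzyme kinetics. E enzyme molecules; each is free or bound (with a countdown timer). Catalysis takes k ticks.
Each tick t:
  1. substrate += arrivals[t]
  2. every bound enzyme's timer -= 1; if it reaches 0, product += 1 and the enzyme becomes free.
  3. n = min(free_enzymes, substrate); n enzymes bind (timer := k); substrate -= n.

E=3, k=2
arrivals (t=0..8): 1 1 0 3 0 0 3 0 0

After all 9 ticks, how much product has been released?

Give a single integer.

Answer: 8

Derivation:
t=0: arr=1 -> substrate=0 bound=1 product=0
t=1: arr=1 -> substrate=0 bound=2 product=0
t=2: arr=0 -> substrate=0 bound=1 product=1
t=3: arr=3 -> substrate=0 bound=3 product=2
t=4: arr=0 -> substrate=0 bound=3 product=2
t=5: arr=0 -> substrate=0 bound=0 product=5
t=6: arr=3 -> substrate=0 bound=3 product=5
t=7: arr=0 -> substrate=0 bound=3 product=5
t=8: arr=0 -> substrate=0 bound=0 product=8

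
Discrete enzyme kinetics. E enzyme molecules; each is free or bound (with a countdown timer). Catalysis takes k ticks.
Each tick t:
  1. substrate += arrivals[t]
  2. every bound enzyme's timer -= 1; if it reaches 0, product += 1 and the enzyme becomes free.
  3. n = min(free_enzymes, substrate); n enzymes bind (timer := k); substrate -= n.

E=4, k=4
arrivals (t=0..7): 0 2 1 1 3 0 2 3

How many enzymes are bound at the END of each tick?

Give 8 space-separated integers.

t=0: arr=0 -> substrate=0 bound=0 product=0
t=1: arr=2 -> substrate=0 bound=2 product=0
t=2: arr=1 -> substrate=0 bound=3 product=0
t=3: arr=1 -> substrate=0 bound=4 product=0
t=4: arr=3 -> substrate=3 bound=4 product=0
t=5: arr=0 -> substrate=1 bound=4 product=2
t=6: arr=2 -> substrate=2 bound=4 product=3
t=7: arr=3 -> substrate=4 bound=4 product=4

Answer: 0 2 3 4 4 4 4 4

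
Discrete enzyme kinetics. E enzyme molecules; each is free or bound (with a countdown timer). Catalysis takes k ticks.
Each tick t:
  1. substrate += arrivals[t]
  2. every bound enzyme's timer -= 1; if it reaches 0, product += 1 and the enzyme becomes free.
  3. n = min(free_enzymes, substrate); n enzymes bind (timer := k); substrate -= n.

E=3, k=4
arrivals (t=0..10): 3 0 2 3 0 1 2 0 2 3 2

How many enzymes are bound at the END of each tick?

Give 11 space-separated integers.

Answer: 3 3 3 3 3 3 3 3 3 3 3

Derivation:
t=0: arr=3 -> substrate=0 bound=3 product=0
t=1: arr=0 -> substrate=0 bound=3 product=0
t=2: arr=2 -> substrate=2 bound=3 product=0
t=3: arr=3 -> substrate=5 bound=3 product=0
t=4: arr=0 -> substrate=2 bound=3 product=3
t=5: arr=1 -> substrate=3 bound=3 product=3
t=6: arr=2 -> substrate=5 bound=3 product=3
t=7: arr=0 -> substrate=5 bound=3 product=3
t=8: arr=2 -> substrate=4 bound=3 product=6
t=9: arr=3 -> substrate=7 bound=3 product=6
t=10: arr=2 -> substrate=9 bound=3 product=6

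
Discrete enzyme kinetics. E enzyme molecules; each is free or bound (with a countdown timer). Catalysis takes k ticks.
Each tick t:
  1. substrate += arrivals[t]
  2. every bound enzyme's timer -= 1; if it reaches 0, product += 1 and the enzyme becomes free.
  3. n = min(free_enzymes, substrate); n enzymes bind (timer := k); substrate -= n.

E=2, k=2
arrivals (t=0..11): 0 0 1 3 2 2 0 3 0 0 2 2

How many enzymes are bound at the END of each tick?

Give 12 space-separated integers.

Answer: 0 0 1 2 2 2 2 2 2 2 2 2

Derivation:
t=0: arr=0 -> substrate=0 bound=0 product=0
t=1: arr=0 -> substrate=0 bound=0 product=0
t=2: arr=1 -> substrate=0 bound=1 product=0
t=3: arr=3 -> substrate=2 bound=2 product=0
t=4: arr=2 -> substrate=3 bound=2 product=1
t=5: arr=2 -> substrate=4 bound=2 product=2
t=6: arr=0 -> substrate=3 bound=2 product=3
t=7: arr=3 -> substrate=5 bound=2 product=4
t=8: arr=0 -> substrate=4 bound=2 product=5
t=9: arr=0 -> substrate=3 bound=2 product=6
t=10: arr=2 -> substrate=4 bound=2 product=7
t=11: arr=2 -> substrate=5 bound=2 product=8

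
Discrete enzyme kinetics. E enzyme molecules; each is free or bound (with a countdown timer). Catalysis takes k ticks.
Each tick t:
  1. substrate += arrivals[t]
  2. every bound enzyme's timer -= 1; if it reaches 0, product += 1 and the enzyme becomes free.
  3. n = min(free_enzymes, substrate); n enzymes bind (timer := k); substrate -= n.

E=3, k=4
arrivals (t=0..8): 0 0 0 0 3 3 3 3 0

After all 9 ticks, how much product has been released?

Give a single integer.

Answer: 3

Derivation:
t=0: arr=0 -> substrate=0 bound=0 product=0
t=1: arr=0 -> substrate=0 bound=0 product=0
t=2: arr=0 -> substrate=0 bound=0 product=0
t=3: arr=0 -> substrate=0 bound=0 product=0
t=4: arr=3 -> substrate=0 bound=3 product=0
t=5: arr=3 -> substrate=3 bound=3 product=0
t=6: arr=3 -> substrate=6 bound=3 product=0
t=7: arr=3 -> substrate=9 bound=3 product=0
t=8: arr=0 -> substrate=6 bound=3 product=3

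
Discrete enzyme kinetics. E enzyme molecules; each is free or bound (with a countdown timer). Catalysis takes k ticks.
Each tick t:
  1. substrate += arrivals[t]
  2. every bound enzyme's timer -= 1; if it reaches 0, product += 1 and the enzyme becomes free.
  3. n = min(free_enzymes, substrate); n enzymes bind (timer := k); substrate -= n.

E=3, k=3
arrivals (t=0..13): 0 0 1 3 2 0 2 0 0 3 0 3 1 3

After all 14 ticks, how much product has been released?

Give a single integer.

Answer: 9

Derivation:
t=0: arr=0 -> substrate=0 bound=0 product=0
t=1: arr=0 -> substrate=0 bound=0 product=0
t=2: arr=1 -> substrate=0 bound=1 product=0
t=3: arr=3 -> substrate=1 bound=3 product=0
t=4: arr=2 -> substrate=3 bound=3 product=0
t=5: arr=0 -> substrate=2 bound=3 product=1
t=6: arr=2 -> substrate=2 bound=3 product=3
t=7: arr=0 -> substrate=2 bound=3 product=3
t=8: arr=0 -> substrate=1 bound=3 product=4
t=9: arr=3 -> substrate=2 bound=3 product=6
t=10: arr=0 -> substrate=2 bound=3 product=6
t=11: arr=3 -> substrate=4 bound=3 product=7
t=12: arr=1 -> substrate=3 bound=3 product=9
t=13: arr=3 -> substrate=6 bound=3 product=9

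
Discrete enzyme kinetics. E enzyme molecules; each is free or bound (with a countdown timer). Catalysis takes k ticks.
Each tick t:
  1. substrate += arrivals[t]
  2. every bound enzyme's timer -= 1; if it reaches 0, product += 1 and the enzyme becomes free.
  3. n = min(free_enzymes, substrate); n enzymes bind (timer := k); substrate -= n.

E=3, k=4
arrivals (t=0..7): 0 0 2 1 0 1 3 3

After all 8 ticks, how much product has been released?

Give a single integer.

t=0: arr=0 -> substrate=0 bound=0 product=0
t=1: arr=0 -> substrate=0 bound=0 product=0
t=2: arr=2 -> substrate=0 bound=2 product=0
t=3: arr=1 -> substrate=0 bound=3 product=0
t=4: arr=0 -> substrate=0 bound=3 product=0
t=5: arr=1 -> substrate=1 bound=3 product=0
t=6: arr=3 -> substrate=2 bound=3 product=2
t=7: arr=3 -> substrate=4 bound=3 product=3

Answer: 3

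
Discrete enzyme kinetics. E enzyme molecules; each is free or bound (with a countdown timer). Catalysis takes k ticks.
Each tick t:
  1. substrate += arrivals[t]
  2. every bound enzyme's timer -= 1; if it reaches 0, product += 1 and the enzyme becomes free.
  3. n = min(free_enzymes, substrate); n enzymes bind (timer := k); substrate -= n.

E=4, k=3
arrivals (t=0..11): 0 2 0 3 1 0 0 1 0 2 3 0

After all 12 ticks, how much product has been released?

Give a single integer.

Answer: 7

Derivation:
t=0: arr=0 -> substrate=0 bound=0 product=0
t=1: arr=2 -> substrate=0 bound=2 product=0
t=2: arr=0 -> substrate=0 bound=2 product=0
t=3: arr=3 -> substrate=1 bound=4 product=0
t=4: arr=1 -> substrate=0 bound=4 product=2
t=5: arr=0 -> substrate=0 bound=4 product=2
t=6: arr=0 -> substrate=0 bound=2 product=4
t=7: arr=1 -> substrate=0 bound=1 product=6
t=8: arr=0 -> substrate=0 bound=1 product=6
t=9: arr=2 -> substrate=0 bound=3 product=6
t=10: arr=3 -> substrate=1 bound=4 product=7
t=11: arr=0 -> substrate=1 bound=4 product=7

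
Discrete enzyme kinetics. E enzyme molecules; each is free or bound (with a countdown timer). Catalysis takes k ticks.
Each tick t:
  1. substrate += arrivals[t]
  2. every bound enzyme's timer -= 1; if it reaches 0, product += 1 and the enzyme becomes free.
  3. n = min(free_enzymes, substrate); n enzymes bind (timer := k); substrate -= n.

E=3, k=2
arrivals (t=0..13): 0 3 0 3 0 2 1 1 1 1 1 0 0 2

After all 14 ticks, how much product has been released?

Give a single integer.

Answer: 13

Derivation:
t=0: arr=0 -> substrate=0 bound=0 product=0
t=1: arr=3 -> substrate=0 bound=3 product=0
t=2: arr=0 -> substrate=0 bound=3 product=0
t=3: arr=3 -> substrate=0 bound=3 product=3
t=4: arr=0 -> substrate=0 bound=3 product=3
t=5: arr=2 -> substrate=0 bound=2 product=6
t=6: arr=1 -> substrate=0 bound=3 product=6
t=7: arr=1 -> substrate=0 bound=2 product=8
t=8: arr=1 -> substrate=0 bound=2 product=9
t=9: arr=1 -> substrate=0 bound=2 product=10
t=10: arr=1 -> substrate=0 bound=2 product=11
t=11: arr=0 -> substrate=0 bound=1 product=12
t=12: arr=0 -> substrate=0 bound=0 product=13
t=13: arr=2 -> substrate=0 bound=2 product=13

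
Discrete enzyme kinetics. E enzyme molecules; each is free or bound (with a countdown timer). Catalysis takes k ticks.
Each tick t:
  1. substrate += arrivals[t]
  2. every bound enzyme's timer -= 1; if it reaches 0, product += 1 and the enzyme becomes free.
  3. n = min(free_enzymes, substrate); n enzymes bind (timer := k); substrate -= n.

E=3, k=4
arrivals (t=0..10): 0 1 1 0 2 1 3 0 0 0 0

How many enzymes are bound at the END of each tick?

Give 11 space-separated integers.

Answer: 0 1 2 2 3 3 3 3 3 3 3

Derivation:
t=0: arr=0 -> substrate=0 bound=0 product=0
t=1: arr=1 -> substrate=0 bound=1 product=0
t=2: arr=1 -> substrate=0 bound=2 product=0
t=3: arr=0 -> substrate=0 bound=2 product=0
t=4: arr=2 -> substrate=1 bound=3 product=0
t=5: arr=1 -> substrate=1 bound=3 product=1
t=6: arr=3 -> substrate=3 bound=3 product=2
t=7: arr=0 -> substrate=3 bound=3 product=2
t=8: arr=0 -> substrate=2 bound=3 product=3
t=9: arr=0 -> substrate=1 bound=3 product=4
t=10: arr=0 -> substrate=0 bound=3 product=5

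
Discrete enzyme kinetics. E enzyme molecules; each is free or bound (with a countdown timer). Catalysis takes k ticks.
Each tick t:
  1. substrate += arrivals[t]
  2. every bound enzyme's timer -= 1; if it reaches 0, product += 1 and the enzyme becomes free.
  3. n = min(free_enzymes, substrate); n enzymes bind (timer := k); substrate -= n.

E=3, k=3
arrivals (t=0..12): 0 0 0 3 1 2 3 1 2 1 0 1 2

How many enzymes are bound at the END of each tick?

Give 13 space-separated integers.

t=0: arr=0 -> substrate=0 bound=0 product=0
t=1: arr=0 -> substrate=0 bound=0 product=0
t=2: arr=0 -> substrate=0 bound=0 product=0
t=3: arr=3 -> substrate=0 bound=3 product=0
t=4: arr=1 -> substrate=1 bound=3 product=0
t=5: arr=2 -> substrate=3 bound=3 product=0
t=6: arr=3 -> substrate=3 bound=3 product=3
t=7: arr=1 -> substrate=4 bound=3 product=3
t=8: arr=2 -> substrate=6 bound=3 product=3
t=9: arr=1 -> substrate=4 bound=3 product=6
t=10: arr=0 -> substrate=4 bound=3 product=6
t=11: arr=1 -> substrate=5 bound=3 product=6
t=12: arr=2 -> substrate=4 bound=3 product=9

Answer: 0 0 0 3 3 3 3 3 3 3 3 3 3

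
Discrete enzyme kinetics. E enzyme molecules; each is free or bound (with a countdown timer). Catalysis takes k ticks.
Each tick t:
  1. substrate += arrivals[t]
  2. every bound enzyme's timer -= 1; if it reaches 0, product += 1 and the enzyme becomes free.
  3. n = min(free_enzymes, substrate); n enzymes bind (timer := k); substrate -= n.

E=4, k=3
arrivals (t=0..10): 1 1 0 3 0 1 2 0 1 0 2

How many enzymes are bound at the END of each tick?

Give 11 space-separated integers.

Answer: 1 2 2 4 3 4 3 3 3 1 3

Derivation:
t=0: arr=1 -> substrate=0 bound=1 product=0
t=1: arr=1 -> substrate=0 bound=2 product=0
t=2: arr=0 -> substrate=0 bound=2 product=0
t=3: arr=3 -> substrate=0 bound=4 product=1
t=4: arr=0 -> substrate=0 bound=3 product=2
t=5: arr=1 -> substrate=0 bound=4 product=2
t=6: arr=2 -> substrate=0 bound=3 product=5
t=7: arr=0 -> substrate=0 bound=3 product=5
t=8: arr=1 -> substrate=0 bound=3 product=6
t=9: arr=0 -> substrate=0 bound=1 product=8
t=10: arr=2 -> substrate=0 bound=3 product=8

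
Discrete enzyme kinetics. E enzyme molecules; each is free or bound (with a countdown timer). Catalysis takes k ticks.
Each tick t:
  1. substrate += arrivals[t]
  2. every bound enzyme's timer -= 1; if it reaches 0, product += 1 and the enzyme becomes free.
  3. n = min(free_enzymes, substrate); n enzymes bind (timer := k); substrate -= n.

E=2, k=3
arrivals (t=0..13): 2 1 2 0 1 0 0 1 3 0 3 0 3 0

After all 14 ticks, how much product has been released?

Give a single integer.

t=0: arr=2 -> substrate=0 bound=2 product=0
t=1: arr=1 -> substrate=1 bound=2 product=0
t=2: arr=2 -> substrate=3 bound=2 product=0
t=3: arr=0 -> substrate=1 bound=2 product=2
t=4: arr=1 -> substrate=2 bound=2 product=2
t=5: arr=0 -> substrate=2 bound=2 product=2
t=6: arr=0 -> substrate=0 bound=2 product=4
t=7: arr=1 -> substrate=1 bound=2 product=4
t=8: arr=3 -> substrate=4 bound=2 product=4
t=9: arr=0 -> substrate=2 bound=2 product=6
t=10: arr=3 -> substrate=5 bound=2 product=6
t=11: arr=0 -> substrate=5 bound=2 product=6
t=12: arr=3 -> substrate=6 bound=2 product=8
t=13: arr=0 -> substrate=6 bound=2 product=8

Answer: 8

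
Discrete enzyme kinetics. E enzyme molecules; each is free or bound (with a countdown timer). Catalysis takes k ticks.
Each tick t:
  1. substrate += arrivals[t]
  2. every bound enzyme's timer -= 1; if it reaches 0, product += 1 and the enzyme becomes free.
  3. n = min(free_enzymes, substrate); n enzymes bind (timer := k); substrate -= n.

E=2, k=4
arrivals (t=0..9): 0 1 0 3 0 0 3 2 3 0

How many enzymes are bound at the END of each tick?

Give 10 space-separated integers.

Answer: 0 1 1 2 2 2 2 2 2 2

Derivation:
t=0: arr=0 -> substrate=0 bound=0 product=0
t=1: arr=1 -> substrate=0 bound=1 product=0
t=2: arr=0 -> substrate=0 bound=1 product=0
t=3: arr=3 -> substrate=2 bound=2 product=0
t=4: arr=0 -> substrate=2 bound=2 product=0
t=5: arr=0 -> substrate=1 bound=2 product=1
t=6: arr=3 -> substrate=4 bound=2 product=1
t=7: arr=2 -> substrate=5 bound=2 product=2
t=8: arr=3 -> substrate=8 bound=2 product=2
t=9: arr=0 -> substrate=7 bound=2 product=3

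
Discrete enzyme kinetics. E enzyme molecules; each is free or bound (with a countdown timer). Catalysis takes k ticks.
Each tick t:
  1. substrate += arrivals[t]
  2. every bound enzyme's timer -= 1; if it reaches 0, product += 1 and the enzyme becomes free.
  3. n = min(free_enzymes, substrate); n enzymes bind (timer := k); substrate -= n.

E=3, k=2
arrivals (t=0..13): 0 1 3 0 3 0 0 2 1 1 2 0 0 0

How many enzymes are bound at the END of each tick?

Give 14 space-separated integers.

Answer: 0 1 3 3 3 3 1 2 3 2 3 2 0 0

Derivation:
t=0: arr=0 -> substrate=0 bound=0 product=0
t=1: arr=1 -> substrate=0 bound=1 product=0
t=2: arr=3 -> substrate=1 bound=3 product=0
t=3: arr=0 -> substrate=0 bound=3 product=1
t=4: arr=3 -> substrate=1 bound=3 product=3
t=5: arr=0 -> substrate=0 bound=3 product=4
t=6: arr=0 -> substrate=0 bound=1 product=6
t=7: arr=2 -> substrate=0 bound=2 product=7
t=8: arr=1 -> substrate=0 bound=3 product=7
t=9: arr=1 -> substrate=0 bound=2 product=9
t=10: arr=2 -> substrate=0 bound=3 product=10
t=11: arr=0 -> substrate=0 bound=2 product=11
t=12: arr=0 -> substrate=0 bound=0 product=13
t=13: arr=0 -> substrate=0 bound=0 product=13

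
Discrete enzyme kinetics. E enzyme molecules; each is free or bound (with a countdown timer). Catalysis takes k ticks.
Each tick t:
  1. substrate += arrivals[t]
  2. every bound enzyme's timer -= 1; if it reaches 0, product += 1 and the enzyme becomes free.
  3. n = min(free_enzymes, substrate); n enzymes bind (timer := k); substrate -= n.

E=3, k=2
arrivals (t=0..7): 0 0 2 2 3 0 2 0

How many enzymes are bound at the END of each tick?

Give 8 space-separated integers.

t=0: arr=0 -> substrate=0 bound=0 product=0
t=1: arr=0 -> substrate=0 bound=0 product=0
t=2: arr=2 -> substrate=0 bound=2 product=0
t=3: arr=2 -> substrate=1 bound=3 product=0
t=4: arr=3 -> substrate=2 bound=3 product=2
t=5: arr=0 -> substrate=1 bound=3 product=3
t=6: arr=2 -> substrate=1 bound=3 product=5
t=7: arr=0 -> substrate=0 bound=3 product=6

Answer: 0 0 2 3 3 3 3 3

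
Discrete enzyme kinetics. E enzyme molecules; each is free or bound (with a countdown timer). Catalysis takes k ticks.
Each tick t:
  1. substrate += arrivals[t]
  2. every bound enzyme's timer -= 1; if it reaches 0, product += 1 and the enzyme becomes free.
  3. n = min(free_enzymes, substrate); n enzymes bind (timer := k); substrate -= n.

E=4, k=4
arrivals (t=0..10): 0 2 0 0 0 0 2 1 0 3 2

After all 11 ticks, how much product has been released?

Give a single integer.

t=0: arr=0 -> substrate=0 bound=0 product=0
t=1: arr=2 -> substrate=0 bound=2 product=0
t=2: arr=0 -> substrate=0 bound=2 product=0
t=3: arr=0 -> substrate=0 bound=2 product=0
t=4: arr=0 -> substrate=0 bound=2 product=0
t=5: arr=0 -> substrate=0 bound=0 product=2
t=6: arr=2 -> substrate=0 bound=2 product=2
t=7: arr=1 -> substrate=0 bound=3 product=2
t=8: arr=0 -> substrate=0 bound=3 product=2
t=9: arr=3 -> substrate=2 bound=4 product=2
t=10: arr=2 -> substrate=2 bound=4 product=4

Answer: 4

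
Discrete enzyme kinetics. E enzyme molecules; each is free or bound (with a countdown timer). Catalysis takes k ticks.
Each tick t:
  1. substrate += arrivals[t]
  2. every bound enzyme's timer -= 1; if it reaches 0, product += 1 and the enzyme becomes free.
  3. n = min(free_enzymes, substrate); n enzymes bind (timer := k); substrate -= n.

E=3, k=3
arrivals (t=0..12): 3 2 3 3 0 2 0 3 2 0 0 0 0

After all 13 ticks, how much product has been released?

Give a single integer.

t=0: arr=3 -> substrate=0 bound=3 product=0
t=1: arr=2 -> substrate=2 bound=3 product=0
t=2: arr=3 -> substrate=5 bound=3 product=0
t=3: arr=3 -> substrate=5 bound=3 product=3
t=4: arr=0 -> substrate=5 bound=3 product=3
t=5: arr=2 -> substrate=7 bound=3 product=3
t=6: arr=0 -> substrate=4 bound=3 product=6
t=7: arr=3 -> substrate=7 bound=3 product=6
t=8: arr=2 -> substrate=9 bound=3 product=6
t=9: arr=0 -> substrate=6 bound=3 product=9
t=10: arr=0 -> substrate=6 bound=3 product=9
t=11: arr=0 -> substrate=6 bound=3 product=9
t=12: arr=0 -> substrate=3 bound=3 product=12

Answer: 12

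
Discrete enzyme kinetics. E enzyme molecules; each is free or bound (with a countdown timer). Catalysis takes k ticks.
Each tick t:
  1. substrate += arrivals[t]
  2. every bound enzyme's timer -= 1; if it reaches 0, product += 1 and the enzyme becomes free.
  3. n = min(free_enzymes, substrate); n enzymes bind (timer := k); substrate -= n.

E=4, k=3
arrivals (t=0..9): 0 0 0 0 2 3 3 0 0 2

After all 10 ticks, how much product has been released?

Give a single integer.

t=0: arr=0 -> substrate=0 bound=0 product=0
t=1: arr=0 -> substrate=0 bound=0 product=0
t=2: arr=0 -> substrate=0 bound=0 product=0
t=3: arr=0 -> substrate=0 bound=0 product=0
t=4: arr=2 -> substrate=0 bound=2 product=0
t=5: arr=3 -> substrate=1 bound=4 product=0
t=6: arr=3 -> substrate=4 bound=4 product=0
t=7: arr=0 -> substrate=2 bound=4 product=2
t=8: arr=0 -> substrate=0 bound=4 product=4
t=9: arr=2 -> substrate=2 bound=4 product=4

Answer: 4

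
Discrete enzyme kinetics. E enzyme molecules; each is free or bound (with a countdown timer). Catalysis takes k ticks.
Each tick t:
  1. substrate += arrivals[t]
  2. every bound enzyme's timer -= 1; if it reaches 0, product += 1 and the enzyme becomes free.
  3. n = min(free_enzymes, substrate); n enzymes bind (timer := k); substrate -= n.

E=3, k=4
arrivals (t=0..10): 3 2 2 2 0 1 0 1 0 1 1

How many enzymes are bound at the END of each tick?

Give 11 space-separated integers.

Answer: 3 3 3 3 3 3 3 3 3 3 3

Derivation:
t=0: arr=3 -> substrate=0 bound=3 product=0
t=1: arr=2 -> substrate=2 bound=3 product=0
t=2: arr=2 -> substrate=4 bound=3 product=0
t=3: arr=2 -> substrate=6 bound=3 product=0
t=4: arr=0 -> substrate=3 bound=3 product=3
t=5: arr=1 -> substrate=4 bound=3 product=3
t=6: arr=0 -> substrate=4 bound=3 product=3
t=7: arr=1 -> substrate=5 bound=3 product=3
t=8: arr=0 -> substrate=2 bound=3 product=6
t=9: arr=1 -> substrate=3 bound=3 product=6
t=10: arr=1 -> substrate=4 bound=3 product=6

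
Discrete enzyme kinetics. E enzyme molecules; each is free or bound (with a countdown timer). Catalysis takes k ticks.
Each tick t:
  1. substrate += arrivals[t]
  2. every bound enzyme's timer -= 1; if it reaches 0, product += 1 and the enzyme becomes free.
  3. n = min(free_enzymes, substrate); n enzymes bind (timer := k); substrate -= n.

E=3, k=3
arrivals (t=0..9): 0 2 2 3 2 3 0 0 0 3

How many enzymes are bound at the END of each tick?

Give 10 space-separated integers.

Answer: 0 2 3 3 3 3 3 3 3 3

Derivation:
t=0: arr=0 -> substrate=0 bound=0 product=0
t=1: arr=2 -> substrate=0 bound=2 product=0
t=2: arr=2 -> substrate=1 bound=3 product=0
t=3: arr=3 -> substrate=4 bound=3 product=0
t=4: arr=2 -> substrate=4 bound=3 product=2
t=5: arr=3 -> substrate=6 bound=3 product=3
t=6: arr=0 -> substrate=6 bound=3 product=3
t=7: arr=0 -> substrate=4 bound=3 product=5
t=8: arr=0 -> substrate=3 bound=3 product=6
t=9: arr=3 -> substrate=6 bound=3 product=6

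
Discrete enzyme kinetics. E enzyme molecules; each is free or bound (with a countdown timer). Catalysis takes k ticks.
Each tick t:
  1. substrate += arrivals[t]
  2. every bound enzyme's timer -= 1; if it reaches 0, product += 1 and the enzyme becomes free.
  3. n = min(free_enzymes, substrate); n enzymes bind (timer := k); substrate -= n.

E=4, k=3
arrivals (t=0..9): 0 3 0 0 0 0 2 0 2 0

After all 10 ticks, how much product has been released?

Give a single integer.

t=0: arr=0 -> substrate=0 bound=0 product=0
t=1: arr=3 -> substrate=0 bound=3 product=0
t=2: arr=0 -> substrate=0 bound=3 product=0
t=3: arr=0 -> substrate=0 bound=3 product=0
t=4: arr=0 -> substrate=0 bound=0 product=3
t=5: arr=0 -> substrate=0 bound=0 product=3
t=6: arr=2 -> substrate=0 bound=2 product=3
t=7: arr=0 -> substrate=0 bound=2 product=3
t=8: arr=2 -> substrate=0 bound=4 product=3
t=9: arr=0 -> substrate=0 bound=2 product=5

Answer: 5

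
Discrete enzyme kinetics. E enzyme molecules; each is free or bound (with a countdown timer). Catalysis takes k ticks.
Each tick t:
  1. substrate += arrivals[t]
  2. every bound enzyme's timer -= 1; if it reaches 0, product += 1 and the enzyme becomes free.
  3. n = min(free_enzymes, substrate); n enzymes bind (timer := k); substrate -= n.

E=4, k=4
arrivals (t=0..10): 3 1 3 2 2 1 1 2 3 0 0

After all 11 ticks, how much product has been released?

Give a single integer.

Answer: 8

Derivation:
t=0: arr=3 -> substrate=0 bound=3 product=0
t=1: arr=1 -> substrate=0 bound=4 product=0
t=2: arr=3 -> substrate=3 bound=4 product=0
t=3: arr=2 -> substrate=5 bound=4 product=0
t=4: arr=2 -> substrate=4 bound=4 product=3
t=5: arr=1 -> substrate=4 bound=4 product=4
t=6: arr=1 -> substrate=5 bound=4 product=4
t=7: arr=2 -> substrate=7 bound=4 product=4
t=8: arr=3 -> substrate=7 bound=4 product=7
t=9: arr=0 -> substrate=6 bound=4 product=8
t=10: arr=0 -> substrate=6 bound=4 product=8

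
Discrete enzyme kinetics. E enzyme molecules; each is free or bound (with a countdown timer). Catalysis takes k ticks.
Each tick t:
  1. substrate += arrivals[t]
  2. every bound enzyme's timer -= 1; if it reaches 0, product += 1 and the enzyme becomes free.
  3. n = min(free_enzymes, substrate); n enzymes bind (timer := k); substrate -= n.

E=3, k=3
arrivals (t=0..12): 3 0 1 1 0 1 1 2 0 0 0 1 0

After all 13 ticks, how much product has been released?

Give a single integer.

t=0: arr=3 -> substrate=0 bound=3 product=0
t=1: arr=0 -> substrate=0 bound=3 product=0
t=2: arr=1 -> substrate=1 bound=3 product=0
t=3: arr=1 -> substrate=0 bound=2 product=3
t=4: arr=0 -> substrate=0 bound=2 product=3
t=5: arr=1 -> substrate=0 bound=3 product=3
t=6: arr=1 -> substrate=0 bound=2 product=5
t=7: arr=2 -> substrate=1 bound=3 product=5
t=8: arr=0 -> substrate=0 bound=3 product=6
t=9: arr=0 -> substrate=0 bound=2 product=7
t=10: arr=0 -> substrate=0 bound=1 product=8
t=11: arr=1 -> substrate=0 bound=1 product=9
t=12: arr=0 -> substrate=0 bound=1 product=9

Answer: 9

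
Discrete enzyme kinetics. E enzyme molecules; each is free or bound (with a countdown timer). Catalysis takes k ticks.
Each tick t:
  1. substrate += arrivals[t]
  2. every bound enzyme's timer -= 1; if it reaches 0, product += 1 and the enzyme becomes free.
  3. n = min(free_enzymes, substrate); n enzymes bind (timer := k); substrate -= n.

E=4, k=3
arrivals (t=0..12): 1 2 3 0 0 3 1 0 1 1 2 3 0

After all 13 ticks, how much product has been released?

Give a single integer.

Answer: 12

Derivation:
t=0: arr=1 -> substrate=0 bound=1 product=0
t=1: arr=2 -> substrate=0 bound=3 product=0
t=2: arr=3 -> substrate=2 bound=4 product=0
t=3: arr=0 -> substrate=1 bound=4 product=1
t=4: arr=0 -> substrate=0 bound=3 product=3
t=5: arr=3 -> substrate=1 bound=4 product=4
t=6: arr=1 -> substrate=1 bound=4 product=5
t=7: arr=0 -> substrate=0 bound=4 product=6
t=8: arr=1 -> substrate=0 bound=3 product=8
t=9: arr=1 -> substrate=0 bound=3 product=9
t=10: arr=2 -> substrate=0 bound=4 product=10
t=11: arr=3 -> substrate=2 bound=4 product=11
t=12: arr=0 -> substrate=1 bound=4 product=12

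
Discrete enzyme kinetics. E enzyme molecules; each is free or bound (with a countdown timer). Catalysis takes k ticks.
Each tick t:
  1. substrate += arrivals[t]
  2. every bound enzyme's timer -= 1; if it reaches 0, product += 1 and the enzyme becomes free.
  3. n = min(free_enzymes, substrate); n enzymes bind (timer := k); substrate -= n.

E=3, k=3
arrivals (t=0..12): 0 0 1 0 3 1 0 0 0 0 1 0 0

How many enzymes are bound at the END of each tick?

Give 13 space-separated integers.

Answer: 0 0 1 1 3 3 3 2 1 1 1 1 1

Derivation:
t=0: arr=0 -> substrate=0 bound=0 product=0
t=1: arr=0 -> substrate=0 bound=0 product=0
t=2: arr=1 -> substrate=0 bound=1 product=0
t=3: arr=0 -> substrate=0 bound=1 product=0
t=4: arr=3 -> substrate=1 bound=3 product=0
t=5: arr=1 -> substrate=1 bound=3 product=1
t=6: arr=0 -> substrate=1 bound=3 product=1
t=7: arr=0 -> substrate=0 bound=2 product=3
t=8: arr=0 -> substrate=0 bound=1 product=4
t=9: arr=0 -> substrate=0 bound=1 product=4
t=10: arr=1 -> substrate=0 bound=1 product=5
t=11: arr=0 -> substrate=0 bound=1 product=5
t=12: arr=0 -> substrate=0 bound=1 product=5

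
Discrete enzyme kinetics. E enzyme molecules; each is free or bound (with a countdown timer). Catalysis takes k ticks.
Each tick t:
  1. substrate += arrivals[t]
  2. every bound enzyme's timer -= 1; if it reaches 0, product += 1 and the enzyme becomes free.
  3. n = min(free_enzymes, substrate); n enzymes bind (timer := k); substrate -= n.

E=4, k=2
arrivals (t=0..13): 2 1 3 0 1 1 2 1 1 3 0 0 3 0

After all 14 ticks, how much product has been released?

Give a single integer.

Answer: 15

Derivation:
t=0: arr=2 -> substrate=0 bound=2 product=0
t=1: arr=1 -> substrate=0 bound=3 product=0
t=2: arr=3 -> substrate=0 bound=4 product=2
t=3: arr=0 -> substrate=0 bound=3 product=3
t=4: arr=1 -> substrate=0 bound=1 product=6
t=5: arr=1 -> substrate=0 bound=2 product=6
t=6: arr=2 -> substrate=0 bound=3 product=7
t=7: arr=1 -> substrate=0 bound=3 product=8
t=8: arr=1 -> substrate=0 bound=2 product=10
t=9: arr=3 -> substrate=0 bound=4 product=11
t=10: arr=0 -> substrate=0 bound=3 product=12
t=11: arr=0 -> substrate=0 bound=0 product=15
t=12: arr=3 -> substrate=0 bound=3 product=15
t=13: arr=0 -> substrate=0 bound=3 product=15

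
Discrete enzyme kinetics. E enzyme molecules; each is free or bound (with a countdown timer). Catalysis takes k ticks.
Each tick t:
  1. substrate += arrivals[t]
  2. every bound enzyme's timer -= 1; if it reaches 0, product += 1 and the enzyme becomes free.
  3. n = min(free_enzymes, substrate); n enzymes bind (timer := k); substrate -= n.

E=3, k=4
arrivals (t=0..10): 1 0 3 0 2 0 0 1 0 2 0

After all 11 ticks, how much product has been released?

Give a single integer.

Answer: 6

Derivation:
t=0: arr=1 -> substrate=0 bound=1 product=0
t=1: arr=0 -> substrate=0 bound=1 product=0
t=2: arr=3 -> substrate=1 bound=3 product=0
t=3: arr=0 -> substrate=1 bound=3 product=0
t=4: arr=2 -> substrate=2 bound=3 product=1
t=5: arr=0 -> substrate=2 bound=3 product=1
t=6: arr=0 -> substrate=0 bound=3 product=3
t=7: arr=1 -> substrate=1 bound=3 product=3
t=8: arr=0 -> substrate=0 bound=3 product=4
t=9: arr=2 -> substrate=2 bound=3 product=4
t=10: arr=0 -> substrate=0 bound=3 product=6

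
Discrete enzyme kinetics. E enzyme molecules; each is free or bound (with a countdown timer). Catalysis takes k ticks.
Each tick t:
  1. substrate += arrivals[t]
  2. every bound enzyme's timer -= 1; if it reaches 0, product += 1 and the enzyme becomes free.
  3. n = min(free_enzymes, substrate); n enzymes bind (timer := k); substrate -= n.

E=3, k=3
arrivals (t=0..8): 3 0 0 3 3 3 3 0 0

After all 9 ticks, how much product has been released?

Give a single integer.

Answer: 6

Derivation:
t=0: arr=3 -> substrate=0 bound=3 product=0
t=1: arr=0 -> substrate=0 bound=3 product=0
t=2: arr=0 -> substrate=0 bound=3 product=0
t=3: arr=3 -> substrate=0 bound=3 product=3
t=4: arr=3 -> substrate=3 bound=3 product=3
t=5: arr=3 -> substrate=6 bound=3 product=3
t=6: arr=3 -> substrate=6 bound=3 product=6
t=7: arr=0 -> substrate=6 bound=3 product=6
t=8: arr=0 -> substrate=6 bound=3 product=6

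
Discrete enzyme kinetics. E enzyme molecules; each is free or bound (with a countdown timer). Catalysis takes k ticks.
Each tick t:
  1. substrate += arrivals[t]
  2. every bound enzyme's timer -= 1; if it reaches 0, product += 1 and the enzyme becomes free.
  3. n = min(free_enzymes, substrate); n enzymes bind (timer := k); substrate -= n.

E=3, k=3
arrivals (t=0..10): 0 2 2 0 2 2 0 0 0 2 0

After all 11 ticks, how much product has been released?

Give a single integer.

Answer: 8

Derivation:
t=0: arr=0 -> substrate=0 bound=0 product=0
t=1: arr=2 -> substrate=0 bound=2 product=0
t=2: arr=2 -> substrate=1 bound=3 product=0
t=3: arr=0 -> substrate=1 bound=3 product=0
t=4: arr=2 -> substrate=1 bound=3 product=2
t=5: arr=2 -> substrate=2 bound=3 product=3
t=6: arr=0 -> substrate=2 bound=3 product=3
t=7: arr=0 -> substrate=0 bound=3 product=5
t=8: arr=0 -> substrate=0 bound=2 product=6
t=9: arr=2 -> substrate=1 bound=3 product=6
t=10: arr=0 -> substrate=0 bound=2 product=8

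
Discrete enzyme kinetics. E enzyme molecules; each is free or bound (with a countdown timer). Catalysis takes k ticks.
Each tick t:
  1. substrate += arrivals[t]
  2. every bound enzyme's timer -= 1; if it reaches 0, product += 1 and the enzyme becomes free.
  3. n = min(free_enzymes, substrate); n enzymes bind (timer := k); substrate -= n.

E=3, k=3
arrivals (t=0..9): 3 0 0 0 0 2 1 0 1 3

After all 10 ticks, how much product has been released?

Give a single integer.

Answer: 6

Derivation:
t=0: arr=3 -> substrate=0 bound=3 product=0
t=1: arr=0 -> substrate=0 bound=3 product=0
t=2: arr=0 -> substrate=0 bound=3 product=0
t=3: arr=0 -> substrate=0 bound=0 product=3
t=4: arr=0 -> substrate=0 bound=0 product=3
t=5: arr=2 -> substrate=0 bound=2 product=3
t=6: arr=1 -> substrate=0 bound=3 product=3
t=7: arr=0 -> substrate=0 bound=3 product=3
t=8: arr=1 -> substrate=0 bound=2 product=5
t=9: arr=3 -> substrate=1 bound=3 product=6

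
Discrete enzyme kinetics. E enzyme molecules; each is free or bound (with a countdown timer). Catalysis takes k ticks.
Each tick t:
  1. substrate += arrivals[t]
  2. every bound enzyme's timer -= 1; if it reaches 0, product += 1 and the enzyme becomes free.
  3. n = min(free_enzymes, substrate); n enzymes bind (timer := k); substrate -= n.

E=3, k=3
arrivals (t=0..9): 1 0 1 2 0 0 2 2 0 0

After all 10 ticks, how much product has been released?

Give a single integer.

Answer: 6

Derivation:
t=0: arr=1 -> substrate=0 bound=1 product=0
t=1: arr=0 -> substrate=0 bound=1 product=0
t=2: arr=1 -> substrate=0 bound=2 product=0
t=3: arr=2 -> substrate=0 bound=3 product=1
t=4: arr=0 -> substrate=0 bound=3 product=1
t=5: arr=0 -> substrate=0 bound=2 product=2
t=6: arr=2 -> substrate=0 bound=2 product=4
t=7: arr=2 -> substrate=1 bound=3 product=4
t=8: arr=0 -> substrate=1 bound=3 product=4
t=9: arr=0 -> substrate=0 bound=2 product=6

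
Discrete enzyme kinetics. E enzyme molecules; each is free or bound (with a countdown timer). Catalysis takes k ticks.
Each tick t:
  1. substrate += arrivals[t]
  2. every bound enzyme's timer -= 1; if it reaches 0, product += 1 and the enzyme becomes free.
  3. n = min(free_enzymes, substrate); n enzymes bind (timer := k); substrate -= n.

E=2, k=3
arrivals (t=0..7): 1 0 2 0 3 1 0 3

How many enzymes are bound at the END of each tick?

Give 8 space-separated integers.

t=0: arr=1 -> substrate=0 bound=1 product=0
t=1: arr=0 -> substrate=0 bound=1 product=0
t=2: arr=2 -> substrate=1 bound=2 product=0
t=3: arr=0 -> substrate=0 bound=2 product=1
t=4: arr=3 -> substrate=3 bound=2 product=1
t=5: arr=1 -> substrate=3 bound=2 product=2
t=6: arr=0 -> substrate=2 bound=2 product=3
t=7: arr=3 -> substrate=5 bound=2 product=3

Answer: 1 1 2 2 2 2 2 2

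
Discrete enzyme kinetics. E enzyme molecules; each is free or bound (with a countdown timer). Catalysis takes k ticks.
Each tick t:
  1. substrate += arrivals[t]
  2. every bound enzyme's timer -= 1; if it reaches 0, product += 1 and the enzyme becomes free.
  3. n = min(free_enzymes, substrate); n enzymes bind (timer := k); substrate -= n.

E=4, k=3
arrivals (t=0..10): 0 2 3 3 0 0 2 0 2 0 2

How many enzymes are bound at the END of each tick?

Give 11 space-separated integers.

t=0: arr=0 -> substrate=0 bound=0 product=0
t=1: arr=2 -> substrate=0 bound=2 product=0
t=2: arr=3 -> substrate=1 bound=4 product=0
t=3: arr=3 -> substrate=4 bound=4 product=0
t=4: arr=0 -> substrate=2 bound=4 product=2
t=5: arr=0 -> substrate=0 bound=4 product=4
t=6: arr=2 -> substrate=2 bound=4 product=4
t=7: arr=0 -> substrate=0 bound=4 product=6
t=8: arr=2 -> substrate=0 bound=4 product=8
t=9: arr=0 -> substrate=0 bound=4 product=8
t=10: arr=2 -> substrate=0 bound=4 product=10

Answer: 0 2 4 4 4 4 4 4 4 4 4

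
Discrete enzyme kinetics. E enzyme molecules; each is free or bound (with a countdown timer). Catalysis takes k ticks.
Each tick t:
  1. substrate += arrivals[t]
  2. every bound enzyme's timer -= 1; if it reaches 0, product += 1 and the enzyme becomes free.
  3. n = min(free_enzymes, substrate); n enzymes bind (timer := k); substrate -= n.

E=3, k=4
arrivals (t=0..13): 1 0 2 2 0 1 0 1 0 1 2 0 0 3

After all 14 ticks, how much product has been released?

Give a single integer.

t=0: arr=1 -> substrate=0 bound=1 product=0
t=1: arr=0 -> substrate=0 bound=1 product=0
t=2: arr=2 -> substrate=0 bound=3 product=0
t=3: arr=2 -> substrate=2 bound=3 product=0
t=4: arr=0 -> substrate=1 bound=3 product=1
t=5: arr=1 -> substrate=2 bound=3 product=1
t=6: arr=0 -> substrate=0 bound=3 product=3
t=7: arr=1 -> substrate=1 bound=3 product=3
t=8: arr=0 -> substrate=0 bound=3 product=4
t=9: arr=1 -> substrate=1 bound=3 product=4
t=10: arr=2 -> substrate=1 bound=3 product=6
t=11: arr=0 -> substrate=1 bound=3 product=6
t=12: arr=0 -> substrate=0 bound=3 product=7
t=13: arr=3 -> substrate=3 bound=3 product=7

Answer: 7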